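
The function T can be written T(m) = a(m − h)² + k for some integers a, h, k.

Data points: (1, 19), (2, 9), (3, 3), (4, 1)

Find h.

First differences -10, -6, -2; second difference 4 = 2a, so a = 2.
Expanding, the m-coefficient is −2ah = -4h; matching it to the data gives h = 4, and then k = 1.
So T(m) = 2(m − 4)² + 1.
Hence h = 4.

4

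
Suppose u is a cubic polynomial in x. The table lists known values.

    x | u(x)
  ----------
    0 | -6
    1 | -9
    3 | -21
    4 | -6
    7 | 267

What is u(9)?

759

Write u(x) = ax³ + bx² + cx + d; the 5 given values yield a linear system in the 4 coefficients.
Solving, u(x) = 2x³ - 9x² + 4x - 6.
Then u(9) = 759.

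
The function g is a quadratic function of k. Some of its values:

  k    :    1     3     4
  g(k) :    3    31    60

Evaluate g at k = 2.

12

Write g(k) = ak² + bk + c; the 3 given values yield a linear system in the 3 coefficients.
Solving, g(k) = 5k² - 6k + 4.
Then g(2) = 12.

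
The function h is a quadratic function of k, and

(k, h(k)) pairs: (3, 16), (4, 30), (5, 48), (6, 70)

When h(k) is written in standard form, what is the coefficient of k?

Write h(k) = ak² + bk + c; the 4 given values yield a linear system in the 3 coefficients.
Solving, h(k) = 2k² - 2.
The coefficient of k is 0.

0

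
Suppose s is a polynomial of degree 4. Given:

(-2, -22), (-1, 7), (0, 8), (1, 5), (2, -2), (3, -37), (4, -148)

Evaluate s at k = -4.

-380

First differences: 29, 1, -3, -7, -35, -111. Second differences: -28, -4, -4, -28, -76. Third differences: 24, 0, -24, -48. Fourth differences: -24, -24, -24.
Level-4 differences are constant, so s has degree 4.
Fitting a degree-4 polynomial gives s(k) = -k^4 + 2k³ - k² - 3k + 8.
Then s(-4) = -380.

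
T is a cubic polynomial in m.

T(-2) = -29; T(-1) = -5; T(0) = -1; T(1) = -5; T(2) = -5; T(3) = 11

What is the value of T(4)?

55

First differences: 24, 4, -4, 0, 16. Second differences: -20, -8, 4, 16. Third differences: 12, 12, 12.
Level-3 differences are constant, so T has degree 3.
Extending the table by one column gives the next first difference 44, so T(4) = 11 + 44 = 55.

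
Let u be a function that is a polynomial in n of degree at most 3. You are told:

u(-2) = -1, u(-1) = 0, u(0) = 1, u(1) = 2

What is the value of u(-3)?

-2

First differences: 1, 1, 1.
Level-1 differences are constant, so u has degree 1.
Fitting a degree-1 polynomial gives u(n) = n + 1.
Then u(-3) = -2.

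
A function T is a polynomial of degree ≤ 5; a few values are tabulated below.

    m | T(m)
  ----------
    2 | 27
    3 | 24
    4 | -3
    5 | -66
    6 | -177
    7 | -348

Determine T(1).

Write T(m) = am^5 + bm^4 + cm³ + dm² + em + p; the 6 given values yield a linear system in the 6 coefficients.
Solving, the top 2 coefficients vanish, and T(m) = -2m³ + 6m² + 5m + 9.
Then T(1) = 18.

18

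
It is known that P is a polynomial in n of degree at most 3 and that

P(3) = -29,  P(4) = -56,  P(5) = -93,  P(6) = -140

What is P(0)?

-8

Write P(n) = an³ + bn² + cn + d; the 4 given values yield a linear system in the 4 coefficients.
Solving, the leading coefficient vanishes, and P(n) = -5n² + 8n - 8.
The constant term is P(0) = -8.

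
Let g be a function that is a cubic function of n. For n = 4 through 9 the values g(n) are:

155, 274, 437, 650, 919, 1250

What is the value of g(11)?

2122

Write g(n) = an³ + bn² + cn + d; the 6 given values yield a linear system in the 4 coefficients.
Solving, g(n) = n³ + 7n² - 5n - 1.
Then g(11) = 2122.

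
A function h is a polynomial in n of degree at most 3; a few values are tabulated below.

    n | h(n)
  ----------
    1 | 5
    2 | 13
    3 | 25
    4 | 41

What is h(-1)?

1

First differences: 8, 12, 16. Second differences: 4, 4.
Level-2 differences are constant, so h has degree 2.
Fitting a degree-2 polynomial gives h(n) = 2n² + 2n + 1.
Then h(-1) = 1.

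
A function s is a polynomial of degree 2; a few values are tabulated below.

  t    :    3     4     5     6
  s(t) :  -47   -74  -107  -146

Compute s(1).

First differences: -27, -33, -39. Second differences: -6, -6.
Level-2 differences are constant, so s has degree 2.
Fitting a degree-2 polynomial gives s(t) = -3t² - 6t - 2.
Then s(1) = -11.

-11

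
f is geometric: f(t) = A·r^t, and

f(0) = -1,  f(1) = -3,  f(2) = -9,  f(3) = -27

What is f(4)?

-81

Consecutive ratio: -3/(-1) = 3, and -9/(-3) = 3, so r = 3.
Then A·3^0 = -1 gives A = -1, and f(t) = -1·3^t.
f(4) = -1·3^4 = -81.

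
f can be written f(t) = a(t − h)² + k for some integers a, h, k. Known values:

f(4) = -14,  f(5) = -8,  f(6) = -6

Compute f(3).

First differences 6, 2; second difference -4 = 2a, so a = -2.
Expanding, the t-coefficient is −2ah = 4h; matching it to the data gives h = 6, and then k = -6.
So f(t) = -2(t − 6)² − 6.
f(3) = -2·(-3)² − 6 = -24.

-24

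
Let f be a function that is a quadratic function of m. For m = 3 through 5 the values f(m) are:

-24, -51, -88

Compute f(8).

Write f(m) = am² + bm + c; the 3 given values yield a linear system in the 3 coefficients.
Solving, f(m) = -5m² + 8m - 3.
Then f(8) = -259.

-259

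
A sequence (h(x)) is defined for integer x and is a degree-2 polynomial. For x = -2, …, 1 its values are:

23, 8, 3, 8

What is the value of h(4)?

83

First differences: -15, -5, 5. Second differences: 10, 10.
Level-2 differences are constant, so h has degree 2.
Fitting a degree-2 polynomial gives h(x) = 5x² + 3.
Then h(4) = 83.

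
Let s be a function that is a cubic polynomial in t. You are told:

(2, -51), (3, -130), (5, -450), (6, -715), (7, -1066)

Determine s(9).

-2074

Write s(t) = at³ + bt² + ct + d; the 5 given values yield a linear system in the 4 coefficients.
Solving, s(t) = -2t³ - 7t² - 6t + 5.
Then s(9) = -2074.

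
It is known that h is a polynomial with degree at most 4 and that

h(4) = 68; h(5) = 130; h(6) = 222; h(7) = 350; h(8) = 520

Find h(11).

1342

First differences: 62, 92, 128, 170. Second differences: 30, 36, 42. Third differences: 6, 6.
Level-3 differences are constant, so h has degree 3.
Fitting a degree-3 polynomial gives h(x) = x³ + x.
Then h(11) = 1342.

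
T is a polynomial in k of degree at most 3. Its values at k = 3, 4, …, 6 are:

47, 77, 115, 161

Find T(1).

First differences: 30, 38, 46. Second differences: 8, 8.
Level-2 differences are constant, so T has degree 2.
Fitting a degree-2 polynomial gives T(k) = 4k² + 2k + 5.
Then T(1) = 11.

11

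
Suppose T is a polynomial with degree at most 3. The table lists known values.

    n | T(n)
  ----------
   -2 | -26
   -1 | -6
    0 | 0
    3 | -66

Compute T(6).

Write T(n) = an³ + bn² + cn + d; the 4 given values yield a linear system in the 4 coefficients.
Solving, the leading coefficient vanishes, and T(n) = -7n² - n.
Then T(6) = -258.

-258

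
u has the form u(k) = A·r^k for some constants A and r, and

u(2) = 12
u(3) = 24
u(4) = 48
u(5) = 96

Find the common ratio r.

2

Consecutive ratio: 24/12 = 2, and 48/24 = 2, so r = 2.
Then A·2^2 = 12 gives A = 3, and u(k) = 3·2^k.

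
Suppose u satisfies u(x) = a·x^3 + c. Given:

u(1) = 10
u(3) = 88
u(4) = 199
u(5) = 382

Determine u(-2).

From u(1) = 10 and u(3) = 88: 1a + c = 10 and 27a + c = 88.
Subtracting: 26a = 78, so a = 3; then c = 10 − 3·1 = 7.
So u(x) = 3x³ + 7, and u(-2) = -17.

-17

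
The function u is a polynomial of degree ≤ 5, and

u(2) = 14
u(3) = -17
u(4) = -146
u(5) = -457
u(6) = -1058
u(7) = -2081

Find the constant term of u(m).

First differences: -31, -129, -311, -601, -1023. Second differences: -98, -182, -290, -422. Third differences: -84, -108, -132. Fourth differences: -24, -24.
Level-4 differences are constant, so u has degree 4.
Fitting a degree-4 polynomial gives u(m) = -m^4 + 6m² + 4m - 2.
The constant term is u(0) = -2.

-2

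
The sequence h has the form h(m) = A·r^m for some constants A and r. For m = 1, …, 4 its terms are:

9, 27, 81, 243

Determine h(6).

Consecutive ratio: 27/9 = 3, and 81/27 = 3, so r = 3.
Then A·3^1 = 9 gives A = 3, and h(m) = 3·3^m.
h(6) = 3·3^6 = 2187.

2187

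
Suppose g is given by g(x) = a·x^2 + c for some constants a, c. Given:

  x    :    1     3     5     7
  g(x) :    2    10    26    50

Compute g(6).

37

From g(1) = 2 and g(3) = 10: 1a + c = 2 and 9a + c = 10.
Subtracting: 8a = 8, so a = 1; then c = 2 − 1·1 = 1.
So g(x) = 1x² + 1, and g(6) = 37.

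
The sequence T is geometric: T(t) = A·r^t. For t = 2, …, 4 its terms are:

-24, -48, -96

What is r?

Consecutive ratio: -48/(-24) = 2, and -96/(-48) = 2, so r = 2.
Then A·2^2 = -24 gives A = -6, and T(t) = -6·2^t.

2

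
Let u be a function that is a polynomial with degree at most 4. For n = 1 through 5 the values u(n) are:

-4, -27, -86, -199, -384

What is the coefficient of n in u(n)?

Write u(n) = an^4 + bn³ + cn² + dn + e; the 5 given values yield a linear system in the 5 coefficients.
Solving, the leading coefficient vanishes, and u(n) = -3n³ - 2n + 1.
The coefficient of n is -2.

-2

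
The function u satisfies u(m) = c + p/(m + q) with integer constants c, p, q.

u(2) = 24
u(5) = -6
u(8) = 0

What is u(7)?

(u(m) − c)(m + q) = p for each data point; the three points give a linear system in c and q, then p follows.
Solving: c = 4, q = -3, p = -20, so u(m) = 4 − 20/(m − 3).
Then u(7) = 4 − 20/4 = -1.

-1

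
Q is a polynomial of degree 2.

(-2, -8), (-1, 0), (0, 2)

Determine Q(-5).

Write Q(x) = ax² + bx + c; the 3 given values yield a linear system in the 3 coefficients.
Solving, Q(x) = -3x² - x + 2.
Then Q(-5) = -68.

-68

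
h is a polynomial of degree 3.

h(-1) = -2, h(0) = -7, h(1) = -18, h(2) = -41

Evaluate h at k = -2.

Write h(k) = ak³ + bk² + ck + d; the 4 given values yield a linear system in the 4 coefficients.
Solving, h(k) = -k³ - 3k² - 7k - 7.
Then h(-2) = 3.

3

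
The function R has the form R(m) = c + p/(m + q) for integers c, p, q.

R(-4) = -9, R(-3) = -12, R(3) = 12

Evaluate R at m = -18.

-2

(R(m) − c)(m + q) = p for each data point; the three points give a linear system in c and q, then p follows.
Solving: c = 0, q = 0, p = 36, so R(m) = 36/(m + 0).
Then R(-18) = 0 + 36/(-18) = -2.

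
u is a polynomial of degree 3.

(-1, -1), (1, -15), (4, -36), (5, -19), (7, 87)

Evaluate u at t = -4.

-100

Write u(t) = at³ + bt² + ct + d; the 5 given values yield a linear system in the 4 coefficients.
Solving, u(t) = t³ - 4t² - 8t - 4.
Then u(-4) = -100.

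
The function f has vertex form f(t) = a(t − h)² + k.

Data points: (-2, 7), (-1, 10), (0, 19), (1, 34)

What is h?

First differences 3, 9, 15; second difference 6 = 2a, so a = 3.
Expanding, the t-coefficient is −2ah = -6h; matching it to the data gives h = -2, and then k = 7.
So f(t) = 3(t + 2)² + 7.
Hence h = -2.

-2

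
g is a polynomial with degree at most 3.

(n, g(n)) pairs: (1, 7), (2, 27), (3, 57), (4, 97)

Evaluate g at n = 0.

First differences: 20, 30, 40. Second differences: 10, 10.
Level-2 differences are constant, so g has degree 2.
Fitting a degree-2 polynomial gives g(n) = 5n² + 5n - 3.
Then g(0) = -3.

-3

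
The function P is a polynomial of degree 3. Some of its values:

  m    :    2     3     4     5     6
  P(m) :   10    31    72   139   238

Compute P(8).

First differences: 21, 41, 67, 99. Second differences: 20, 26, 32. Third differences: 6, 6.
Level-3 differences are constant, so P has degree 3.
Fitting a degree-3 polynomial gives P(m) = m³ + m² - 3m + 4.
Then P(8) = 556.

556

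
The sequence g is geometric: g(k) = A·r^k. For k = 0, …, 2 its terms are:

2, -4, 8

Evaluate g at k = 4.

32

Consecutive ratio: -4/2 = -2, and 8/(-4) = -2, so r = -2.
Then A·(-2)^0 = 2 gives A = 2, and g(k) = 2·(-2)^k.
g(4) = 2·(-2)^4 = 32.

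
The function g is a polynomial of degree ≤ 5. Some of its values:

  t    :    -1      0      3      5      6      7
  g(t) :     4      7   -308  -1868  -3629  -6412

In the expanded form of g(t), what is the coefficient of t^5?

0

Write g(t) = at^5 + bt^4 + ct³ + dt² + et + p; the 6 given values yield a linear system in the 6 coefficients.
Solving, the leading coefficient vanishes, and g(t) = -2t^4 - 4t³ - 5t² + 7.
The coefficient of t^5 is 0.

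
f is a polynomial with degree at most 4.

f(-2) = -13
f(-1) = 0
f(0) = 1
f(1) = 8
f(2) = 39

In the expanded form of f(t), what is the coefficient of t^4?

0

First differences: 13, 1, 7, 31. Second differences: -12, 6, 24. Third differences: 18, 18.
Level-3 differences are constant, so f has degree 3.
Fitting a degree-3 polynomial gives f(t) = 3t³ + 3t² + t + 1.
The coefficient of t^4 is 0.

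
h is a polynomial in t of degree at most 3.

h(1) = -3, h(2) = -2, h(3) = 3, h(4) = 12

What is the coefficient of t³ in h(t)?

0

Write h(t) = at³ + bt² + ct + d; the 4 given values yield a linear system in the 4 coefficients.
Solving, the leading coefficient vanishes, and h(t) = 2t² - 5t.
The coefficient of t³ is 0.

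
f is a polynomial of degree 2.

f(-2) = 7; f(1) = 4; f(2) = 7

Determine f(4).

19

Write f(x) = ax² + bx + c; the 3 given values yield a linear system in the 3 coefficients.
Solving, f(x) = x² + 3.
Then f(4) = 19.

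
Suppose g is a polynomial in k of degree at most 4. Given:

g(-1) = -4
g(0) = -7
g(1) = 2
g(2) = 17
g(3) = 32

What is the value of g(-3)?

Write g(k) = ak^4 + bk³ + ck² + dk + e; the 5 given values yield a linear system in the 5 coefficients.
Solving, the leading coefficient vanishes, and g(k) = -k³ + 6k² + 4k - 7.
Then g(-3) = 62.

62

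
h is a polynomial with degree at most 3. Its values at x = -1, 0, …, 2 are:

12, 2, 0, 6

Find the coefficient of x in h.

First differences: -10, -2, 6. Second differences: 8, 8.
Level-2 differences are constant, so h has degree 2.
Fitting a degree-2 polynomial gives h(x) = 4x² - 6x + 2.
The coefficient of x is -6.

-6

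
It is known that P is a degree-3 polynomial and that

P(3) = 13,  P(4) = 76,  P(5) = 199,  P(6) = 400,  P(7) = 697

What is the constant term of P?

4

Write P(k) = ak³ + bk² + ck + d; the 5 given values yield a linear system in the 4 coefficients.
Solving, P(k) = 3k³ - 6k² - 6k + 4.
The constant term is P(0) = 4.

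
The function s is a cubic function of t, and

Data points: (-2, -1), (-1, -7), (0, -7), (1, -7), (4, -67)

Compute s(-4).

53

Write s(t) = at³ + bt² + ct + d; the 5 given values yield a linear system in the 4 coefficients.
Solving, s(t) = -t³ + t - 7.
Then s(-4) = 53.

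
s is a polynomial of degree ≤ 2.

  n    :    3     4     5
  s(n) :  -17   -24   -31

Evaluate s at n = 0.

First differences: -7, -7.
Level-1 differences are constant, so s has degree 1.
Fitting a degree-1 polynomial gives s(n) = -7n + 4.
Then s(0) = 4.

4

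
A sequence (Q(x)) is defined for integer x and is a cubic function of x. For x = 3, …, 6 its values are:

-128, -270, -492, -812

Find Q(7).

-1248

Write Q(x) = ax³ + bx² + cx + d; the 4 given values yield a linear system in the 4 coefficients.
Solving, Q(x) = -3x³ - 4x² - 3x - 2.
Then Q(7) = -1248.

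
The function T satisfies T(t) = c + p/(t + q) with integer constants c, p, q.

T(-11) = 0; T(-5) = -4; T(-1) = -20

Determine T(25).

6

(T(t) − c)(t + q) = p for each data point; the three points give a linear system in c and q, then p follows.
Solving: c = 4, q = -1, p = 48, so T(t) = 4 + 48/(t − 1).
Then T(25) = 4 + 48/24 = 6.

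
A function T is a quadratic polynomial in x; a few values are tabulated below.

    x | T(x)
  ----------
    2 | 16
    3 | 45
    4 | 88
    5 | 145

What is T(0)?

0

First differences: 29, 43, 57. Second differences: 14, 14.
Level-2 differences are constant, so T has degree 2.
Fitting a degree-2 polynomial gives T(x) = 7x² - 6x.
The constant term is T(0) = 0.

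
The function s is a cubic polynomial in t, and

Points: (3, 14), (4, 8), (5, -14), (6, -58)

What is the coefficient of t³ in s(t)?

-1

Write s(t) = at³ + bt² + ct + d; the 4 given values yield a linear system in the 4 coefficients.
Solving, s(t) = -t³ + 4t² + 3t - 4.
The coefficient of t³ is -1.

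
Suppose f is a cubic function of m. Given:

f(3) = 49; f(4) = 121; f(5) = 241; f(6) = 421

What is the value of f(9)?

Write f(m) = am³ + bm² + cm + d; the 4 given values yield a linear system in the 4 coefficients.
Solving, f(m) = 2m³ - 2m + 1.
Then f(9) = 1441.

1441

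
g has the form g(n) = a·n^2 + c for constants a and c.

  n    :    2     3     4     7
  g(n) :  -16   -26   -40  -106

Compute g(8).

From g(2) = -16 and g(3) = -26: 4a + c = -16 and 9a + c = -26.
Subtracting: 5a = -10, so a = -2; then c = -16 − (-2)·4 = -8.
So g(n) = -2n² − 8, and g(8) = -136.

-136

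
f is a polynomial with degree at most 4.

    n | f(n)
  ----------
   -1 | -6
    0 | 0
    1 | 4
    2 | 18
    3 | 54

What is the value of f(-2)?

First differences: 6, 4, 14, 36. Second differences: -2, 10, 22. Third differences: 12, 12.
Level-3 differences are constant, so f has degree 3.
Fitting a degree-3 polynomial gives f(n) = 2n³ - n² + 3n.
Then f(-2) = -26.

-26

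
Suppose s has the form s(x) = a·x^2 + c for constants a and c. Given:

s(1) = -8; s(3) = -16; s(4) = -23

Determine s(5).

-32

From s(1) = -8 and s(3) = -16: 1a + c = -8 and 9a + c = -16.
Subtracting: 8a = -8, so a = -1; then c = -8 − (-1)·1 = -7.
So s(x) = -1x² − 7, and s(5) = -32.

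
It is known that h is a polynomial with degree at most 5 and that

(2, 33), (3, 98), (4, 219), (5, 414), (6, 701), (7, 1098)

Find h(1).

6

First differences: 65, 121, 195, 287, 397. Second differences: 56, 74, 92, 110. Third differences: 18, 18, 18.
Level-3 differences are constant, so h has degree 3.
Fitting a degree-3 polynomial gives h(m) = 3m³ + m² + 3m - 1.
Then h(1) = 6.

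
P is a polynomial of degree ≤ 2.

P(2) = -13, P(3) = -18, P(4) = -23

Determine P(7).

First differences: -5, -5.
Level-1 differences are constant, so P has degree 1.
Fitting a degree-1 polynomial gives P(x) = -5x - 3.
Then P(7) = -38.

-38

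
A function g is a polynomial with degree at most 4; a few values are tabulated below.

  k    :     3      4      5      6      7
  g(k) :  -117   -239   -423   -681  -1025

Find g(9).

-2019

First differences: -122, -184, -258, -344. Second differences: -62, -74, -86. Third differences: -12, -12.
Level-3 differences are constant, so g has degree 3.
Fitting a degree-3 polynomial gives g(k) = -2k³ - 7k² + k - 3.
Then g(9) = -2019.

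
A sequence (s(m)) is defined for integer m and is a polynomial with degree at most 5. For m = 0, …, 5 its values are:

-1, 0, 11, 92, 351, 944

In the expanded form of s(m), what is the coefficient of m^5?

Write s(m) = am^5 + bm^4 + cm³ + dm² + em + p; the 6 given values yield a linear system in the 6 coefficients.
Solving, the leading coefficient vanishes, and s(m) = 2m^4 - 2m³ - 3m² + 4m - 1.
The coefficient of m^5 is 0.

0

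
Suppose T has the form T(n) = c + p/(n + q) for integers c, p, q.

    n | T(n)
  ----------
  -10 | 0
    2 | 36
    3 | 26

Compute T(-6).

-4

(T(n) − c)(n + q) = p for each data point; the three points give a linear system in c and q, then p follows.
Solving: c = 6, q = 0, p = 60, so T(n) = 6 + 60/(n + 0).
Then T(-6) = 6 + 60/(-6) = -4.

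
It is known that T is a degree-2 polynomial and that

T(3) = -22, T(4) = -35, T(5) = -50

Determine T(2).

-11

Write T(t) = at² + bt + c; the 3 given values yield a linear system in the 3 coefficients.
Solving, T(t) = -t² - 6t + 5.
Then T(2) = -11.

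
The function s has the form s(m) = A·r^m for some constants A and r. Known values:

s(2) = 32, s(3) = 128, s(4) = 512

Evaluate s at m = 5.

2048

Consecutive ratio: 128/32 = 4, and 512/128 = 4, so r = 4.
Then A·4^2 = 32 gives A = 2, and s(m) = 2·4^m.
s(5) = 2·4^5 = 2048.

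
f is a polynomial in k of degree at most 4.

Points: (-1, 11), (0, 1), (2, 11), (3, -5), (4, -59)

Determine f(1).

7

Write f(k) = ak^4 + bk³ + ck² + dk + e; the 5 given values yield a linear system in the 5 coefficients.
Solving, the leading coefficient vanishes, and f(k) = -3k³ + 8k² + k + 1.
Then f(1) = 7.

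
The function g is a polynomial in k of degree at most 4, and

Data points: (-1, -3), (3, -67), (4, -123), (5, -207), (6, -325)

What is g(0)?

Write g(k) = ak^4 + bk³ + ck² + dk + e; the 5 given values yield a linear system in the 5 coefficients.
Solving, the leading coefficient vanishes, and g(k) = -k³ - 2k² - 5k - 7.
The constant term is g(0) = -7.

-7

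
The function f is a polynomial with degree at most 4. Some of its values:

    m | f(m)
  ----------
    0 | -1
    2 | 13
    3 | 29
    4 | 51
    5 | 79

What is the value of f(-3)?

Write f(m) = am^4 + bm³ + cm² + dm + e; the 5 given values yield a linear system in the 5 coefficients.
Solving, the top 2 coefficients vanish, and f(m) = 3m² + m - 1.
Then f(-3) = 23.

23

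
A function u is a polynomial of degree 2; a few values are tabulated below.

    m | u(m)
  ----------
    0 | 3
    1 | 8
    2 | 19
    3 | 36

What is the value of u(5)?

First differences: 5, 11, 17. Second differences: 6, 6.
Level-2 differences are constant, so u has degree 2.
Fitting a degree-2 polynomial gives u(m) = 3m² + 2m + 3.
Then u(5) = 88.

88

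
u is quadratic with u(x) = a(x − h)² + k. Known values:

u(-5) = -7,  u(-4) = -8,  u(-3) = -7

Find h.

-4

First differences -1, 1; second difference 2 = 2a, so a = 1.
Expanding, the x-coefficient is −2ah = -2h; matching it to the data gives h = -4, and then k = -8.
So u(x) = 1(x + 4)² − 8.
Hence h = -4.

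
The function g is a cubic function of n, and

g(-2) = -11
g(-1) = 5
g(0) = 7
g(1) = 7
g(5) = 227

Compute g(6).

Write g(n) = an³ + bn² + cn + d; the 5 given values yield a linear system in the 4 coefficients.
Solving, g(n) = 2n³ - n² - n + 7.
Then g(6) = 397.

397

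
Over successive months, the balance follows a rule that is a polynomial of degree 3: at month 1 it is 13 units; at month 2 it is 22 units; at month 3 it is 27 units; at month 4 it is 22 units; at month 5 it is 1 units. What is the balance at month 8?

-218

Write the value at m as g(m).
First differences: 9, 5, -5, -21. Second differences: -4, -10, -16. Third differences: -6, -6.
Level-3 differences are constant, so g has degree 3.
Fitting a degree-3 polynomial gives g(m) = -m³ + 4m² + 4m + 6.
Then g(8) = -218.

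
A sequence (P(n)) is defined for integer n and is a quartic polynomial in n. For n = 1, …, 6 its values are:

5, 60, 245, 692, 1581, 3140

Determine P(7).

First differences: 55, 185, 447, 889, 1559. Second differences: 130, 262, 442, 670. Third differences: 132, 180, 228. Fourth differences: 48, 48.
Level-4 differences are constant, so P has degree 4.
Fitting a degree-4 polynomial gives P(n) = 2n^4 + 2n³ + 3n² + 2n - 4.
Then P(7) = 5645.

5645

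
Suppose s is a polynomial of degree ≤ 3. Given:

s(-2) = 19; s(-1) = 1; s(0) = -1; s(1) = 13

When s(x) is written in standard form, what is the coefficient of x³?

Write s(x) = ax³ + bx² + cx + d; the 4 given values yield a linear system in the 4 coefficients.
Solving, the leading coefficient vanishes, and s(x) = 8x² + 6x - 1.
The coefficient of x³ is 0.

0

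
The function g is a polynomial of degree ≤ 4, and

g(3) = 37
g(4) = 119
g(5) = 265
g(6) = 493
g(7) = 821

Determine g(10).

2585

Write g(x) = ax^4 + bx³ + cx² + dx + e; the 5 given values yield a linear system in the 5 coefficients.
Solving, the leading coefficient vanishes, and g(x) = 3x³ - 4x² - x - 5.
Then g(10) = 2585.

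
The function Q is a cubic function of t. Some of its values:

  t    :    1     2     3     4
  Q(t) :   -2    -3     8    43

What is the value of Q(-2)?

-47

Write Q(t) = at³ + bt² + ct + d; the 4 given values yield a linear system in the 4 coefficients.
Solving, Q(t) = 2t³ - 6t² + 3t - 1.
Then Q(-2) = -47.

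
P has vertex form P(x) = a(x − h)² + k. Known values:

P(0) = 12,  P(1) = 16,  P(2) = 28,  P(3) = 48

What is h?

First differences 4, 12, 20; second difference 8 = 2a, so a = 4.
Expanding, the x-coefficient is −2ah = -8h; matching it to the data gives h = 0, and then k = 12.
So P(x) = 4(x + 0)² + 12.
Hence h = 0.

0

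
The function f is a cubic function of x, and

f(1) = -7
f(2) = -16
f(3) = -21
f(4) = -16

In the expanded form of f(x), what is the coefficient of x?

-4

Write f(x) = ax³ + bx² + cx + d; the 4 given values yield a linear system in the 4 coefficients.
Solving, f(x) = x³ - 4x² - 4x.
The coefficient of x is -4.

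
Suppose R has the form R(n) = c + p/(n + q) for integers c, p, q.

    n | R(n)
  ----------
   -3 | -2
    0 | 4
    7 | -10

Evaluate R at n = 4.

(R(n) − c)(n + q) = p for each data point; the three points give a linear system in c and q, then p follows.
Solving: c = -6, q = -2, p = -20, so R(n) = -6 − 20/(n − 2).
Then R(4) = -6 − 20/2 = -16.

-16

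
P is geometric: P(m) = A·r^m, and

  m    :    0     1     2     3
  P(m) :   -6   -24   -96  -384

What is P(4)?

Consecutive ratio: -24/(-6) = 4, and -96/(-24) = 4, so r = 4.
Then A·4^0 = -6 gives A = -6, and P(m) = -6·4^m.
P(4) = -6·4^4 = -1536.

-1536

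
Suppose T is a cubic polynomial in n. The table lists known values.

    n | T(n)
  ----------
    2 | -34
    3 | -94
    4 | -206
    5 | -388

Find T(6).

Write T(n) = an³ + bn² + cn + d; the 4 given values yield a linear system in the 4 coefficients.
Solving, T(n) = -3n³ + n² - 8n + 2.
Then T(6) = -658.

-658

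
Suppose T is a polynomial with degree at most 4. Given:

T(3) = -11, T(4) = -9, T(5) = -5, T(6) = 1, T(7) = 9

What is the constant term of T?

-5

Write T(x) = ax^4 + bx³ + cx² + dx + e; the 5 given values yield a linear system in the 5 coefficients.
Solving, the top 2 coefficients vanish, and T(x) = x² - 5x - 5.
The constant term is T(0) = -5.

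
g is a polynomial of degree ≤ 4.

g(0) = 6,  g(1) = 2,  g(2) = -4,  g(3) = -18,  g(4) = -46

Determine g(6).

First differences: -4, -6, -14, -28. Second differences: -2, -8, -14. Third differences: -6, -6.
Level-3 differences are constant, so g has degree 3.
Fitting a degree-3 polynomial gives g(n) = -n³ + 2n² - 5n + 6.
Then g(6) = -168.

-168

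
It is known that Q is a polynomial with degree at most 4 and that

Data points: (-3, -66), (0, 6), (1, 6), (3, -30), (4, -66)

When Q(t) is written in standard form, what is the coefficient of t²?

-6

Write Q(t) = at^4 + bt³ + ct² + dt + e; the 5 given values yield a linear system in the 5 coefficients.
Solving, the top 2 coefficients vanish, and Q(t) = -6t² + 6t + 6.
The coefficient of t² is -6.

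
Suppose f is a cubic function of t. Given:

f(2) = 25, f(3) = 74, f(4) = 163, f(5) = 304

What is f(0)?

-1

Write f(t) = at³ + bt² + ct + d; the 4 given values yield a linear system in the 4 coefficients.
Solving, f(t) = 2t³ + 2t² + t - 1.
The constant term is f(0) = -1.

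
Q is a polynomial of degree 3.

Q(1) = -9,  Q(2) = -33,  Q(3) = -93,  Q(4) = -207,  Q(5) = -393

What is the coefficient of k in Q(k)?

-3

First differences: -24, -60, -114, -186. Second differences: -36, -54, -72. Third differences: -18, -18.
Level-3 differences are constant, so Q has degree 3.
Fitting a degree-3 polynomial gives Q(k) = -3k³ - 3k - 3.
The coefficient of k is -3.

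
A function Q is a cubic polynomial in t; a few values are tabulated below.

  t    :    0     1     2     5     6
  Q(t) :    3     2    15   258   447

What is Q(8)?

1059

Write Q(t) = at³ + bt² + ct + d; the 5 given values yield a linear system in the 4 coefficients.
Solving, Q(t) = 2t³ + t² - 4t + 3.
Then Q(8) = 1059.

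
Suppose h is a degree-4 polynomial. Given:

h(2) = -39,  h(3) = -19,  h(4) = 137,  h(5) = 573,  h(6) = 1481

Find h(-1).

-3

Write h(x) = ax^4 + bx³ + cx² + dx + e; the 5 given values yield a linear system in the 5 coefficients.
Solving, h(x) = 2x^4 - 4x³ - 6x² - 4x - 7.
Then h(-1) = -3.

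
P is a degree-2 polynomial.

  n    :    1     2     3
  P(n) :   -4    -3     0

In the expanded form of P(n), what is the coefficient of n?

-2

Write P(n) = an² + bn + c; the 3 given values yield a linear system in the 3 coefficients.
Solving, P(n) = n² - 2n - 3.
The coefficient of n is -2.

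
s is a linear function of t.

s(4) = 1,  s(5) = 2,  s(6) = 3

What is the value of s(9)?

First differences: 1, 1.
Level-1 differences are constant, so s has degree 1.
Fitting a degree-1 polynomial gives s(t) = t - 3.
Then s(9) = 6.

6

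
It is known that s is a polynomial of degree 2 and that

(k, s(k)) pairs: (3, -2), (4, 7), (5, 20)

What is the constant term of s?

-5

Write s(k) = ak² + bk + c; the 3 given values yield a linear system in the 3 coefficients.
Solving, s(k) = 2k² - 5k - 5.
The constant term is s(0) = -5.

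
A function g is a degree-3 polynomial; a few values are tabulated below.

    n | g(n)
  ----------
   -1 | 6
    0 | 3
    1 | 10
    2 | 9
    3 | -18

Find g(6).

-435

Write g(n) = an³ + bn² + cn + d; the 5 given values yield a linear system in the 4 coefficients.
Solving, g(n) = -3n³ + 5n² + 5n + 3.
Then g(6) = -435.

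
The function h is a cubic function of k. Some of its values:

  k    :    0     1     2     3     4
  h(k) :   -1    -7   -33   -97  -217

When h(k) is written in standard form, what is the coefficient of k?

First differences: -6, -26, -64, -120. Second differences: -20, -38, -56. Third differences: -18, -18.
Level-3 differences are constant, so h has degree 3.
Fitting a degree-3 polynomial gives h(k) = -3k³ - k² - 2k - 1.
The coefficient of k is -2.

-2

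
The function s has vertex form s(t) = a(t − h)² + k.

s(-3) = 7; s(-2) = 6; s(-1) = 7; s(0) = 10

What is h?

First differences -1, 1, 3; second difference 2 = 2a, so a = 1.
Expanding, the t-coefficient is −2ah = -2h; matching it to the data gives h = -2, and then k = 6.
So s(t) = 1(t + 2)² + 6.
Hence h = -2.

-2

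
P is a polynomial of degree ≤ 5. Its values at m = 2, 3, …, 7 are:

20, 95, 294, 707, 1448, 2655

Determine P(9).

First differences: 75, 199, 413, 741, 1207. Second differences: 124, 214, 328, 466. Third differences: 90, 114, 138. Fourth differences: 24, 24.
Level-4 differences are constant, so P has degree 4.
Fitting a degree-4 polynomial gives P(m) = m^4 + m³ - 2m² + m + 2.
Then P(9) = 7139.

7139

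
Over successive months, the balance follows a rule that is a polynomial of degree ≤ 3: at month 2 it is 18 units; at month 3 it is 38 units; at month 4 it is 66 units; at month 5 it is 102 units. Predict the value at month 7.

198

Write the value at x as h(x).
First differences: 20, 28, 36. Second differences: 8, 8.
Level-2 differences are constant, so h has degree 2.
Fitting a degree-2 polynomial gives h(x) = 4x² + 2.
Then h(7) = 198.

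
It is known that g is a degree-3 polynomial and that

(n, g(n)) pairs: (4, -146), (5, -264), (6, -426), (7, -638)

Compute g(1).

Write g(n) = an³ + bn² + cn + d; the 4 given values yield a linear system in the 4 coefficients.
Solving, g(n) = -n³ - 7n² + 6n + 6.
Then g(1) = 4.

4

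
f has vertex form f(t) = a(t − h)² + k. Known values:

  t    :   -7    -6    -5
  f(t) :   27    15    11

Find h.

First differences -12, -4; second difference 8 = 2a, so a = 4.
Expanding, the t-coefficient is −2ah = -8h; matching it to the data gives h = -5, and then k = 11.
So f(t) = 4(t + 5)² + 11.
Hence h = -5.

-5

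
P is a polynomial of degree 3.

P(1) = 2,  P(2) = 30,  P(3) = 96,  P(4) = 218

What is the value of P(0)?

-6

Write P(n) = an³ + bn² + cn + d; the 4 given values yield a linear system in the 4 coefficients.
Solving, P(n) = 3n³ + n² + 4n - 6.
Then P(0) = -6.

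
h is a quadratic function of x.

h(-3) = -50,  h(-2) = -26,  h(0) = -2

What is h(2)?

-10

Write h(x) = ax² + bx + c; the 3 given values yield a linear system in the 3 coefficients.
Solving, h(x) = -4x² + 4x - 2.
Then h(2) = -10.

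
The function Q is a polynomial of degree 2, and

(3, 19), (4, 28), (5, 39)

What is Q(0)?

4

Write Q(n) = an² + bn + c; the 3 given values yield a linear system in the 3 coefficients.
Solving, Q(n) = n² + 2n + 4.
The constant term is Q(0) = 4.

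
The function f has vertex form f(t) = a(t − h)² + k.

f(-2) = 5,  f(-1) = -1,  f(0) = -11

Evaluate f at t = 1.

-25

First differences -6, -10; second difference -4 = 2a, so a = -2.
Expanding, the t-coefficient is −2ah = 4h; matching it to the data gives h = -3, and then k = 7.
So f(t) = -2(t + 3)² + 7.
f(1) = -2·4² + 7 = -25.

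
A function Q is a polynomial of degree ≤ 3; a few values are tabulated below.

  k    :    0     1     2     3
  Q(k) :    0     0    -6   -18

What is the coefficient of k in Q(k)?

3

Write Q(k) = ak³ + bk² + ck + d; the 4 given values yield a linear system in the 4 coefficients.
Solving, the leading coefficient vanishes, and Q(k) = -3k² + 3k.
The coefficient of k is 3.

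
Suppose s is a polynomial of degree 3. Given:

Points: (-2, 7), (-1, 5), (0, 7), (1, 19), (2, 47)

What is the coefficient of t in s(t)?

6

First differences: -2, 2, 12, 28. Second differences: 4, 10, 16. Third differences: 6, 6.
Level-3 differences are constant, so s has degree 3.
Fitting a degree-3 polynomial gives s(t) = t³ + 5t² + 6t + 7.
The coefficient of t is 6.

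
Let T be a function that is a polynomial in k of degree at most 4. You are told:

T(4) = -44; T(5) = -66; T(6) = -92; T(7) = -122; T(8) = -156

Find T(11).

First differences: -22, -26, -30, -34. Second differences: -4, -4, -4.
Level-2 differences are constant, so T has degree 2.
Fitting a degree-2 polynomial gives T(k) = -2k² - 4k + 4.
Then T(11) = -282.

-282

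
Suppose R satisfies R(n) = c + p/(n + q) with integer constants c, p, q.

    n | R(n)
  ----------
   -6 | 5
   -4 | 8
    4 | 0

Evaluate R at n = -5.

6

(R(n) − c)(n + q) = p for each data point; the three points give a linear system in c and q, then p follows.
Solving: c = 2, q = 2, p = -12, so R(n) = 2 − 12/(n + 2).
Then R(-5) = 2 − 12/(-3) = 6.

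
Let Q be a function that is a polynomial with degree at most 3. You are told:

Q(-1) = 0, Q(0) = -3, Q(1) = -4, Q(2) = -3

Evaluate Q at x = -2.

Write Q(x) = ax³ + bx² + cx + d; the 4 given values yield a linear system in the 4 coefficients.
Solving, the leading coefficient vanishes, and Q(x) = x² - 2x - 3.
Then Q(-2) = 5.

5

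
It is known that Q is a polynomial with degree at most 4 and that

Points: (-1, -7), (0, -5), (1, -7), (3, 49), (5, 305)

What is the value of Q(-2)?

-31

Write Q(k) = ak^4 + bk³ + ck² + dk + e; the 5 given values yield a linear system in the 5 coefficients.
Solving, the leading coefficient vanishes, and Q(k) = 3k³ - 2k² - 3k - 5.
Then Q(-2) = -31.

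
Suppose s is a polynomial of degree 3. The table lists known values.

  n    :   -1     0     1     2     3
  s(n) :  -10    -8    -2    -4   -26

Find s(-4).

Write s(n) = an³ + bn² + cn + d; the 5 given values yield a linear system in the 4 coefficients.
Solving, s(n) = -2n³ + 2n² + 6n - 8.
Then s(-4) = 128.

128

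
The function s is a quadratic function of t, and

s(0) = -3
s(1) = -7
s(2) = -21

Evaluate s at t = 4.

-79

Write s(t) = at² + bt + c; the 3 given values yield a linear system in the 3 coefficients.
Solving, s(t) = -5t² + t - 3.
Then s(4) = -79.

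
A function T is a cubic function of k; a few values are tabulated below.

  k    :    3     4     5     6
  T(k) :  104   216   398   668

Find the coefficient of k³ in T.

3

Write T(k) = ak³ + bk² + ck + d; the 4 given values yield a linear system in the 4 coefficients.
Solving, T(k) = 3k³ - k² + 8k + 8.
The coefficient of k³ is 3.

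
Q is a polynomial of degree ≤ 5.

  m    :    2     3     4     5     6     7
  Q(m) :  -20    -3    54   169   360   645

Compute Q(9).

Write Q(m) = am^5 + bm^4 + cm³ + dm² + em + p; the 6 given values yield a linear system in the 6 coefficients.
Solving, the top 2 coefficients vanish, and Q(m) = 3m³ - 7m² - 5m - 6.
Then Q(9) = 1569.

1569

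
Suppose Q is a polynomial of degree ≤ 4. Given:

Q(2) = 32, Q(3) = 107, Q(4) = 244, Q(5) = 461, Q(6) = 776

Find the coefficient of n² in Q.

4

First differences: 75, 137, 217, 315. Second differences: 62, 80, 98. Third differences: 18, 18.
Level-3 differences are constant, so Q has degree 3.
Fitting a degree-3 polynomial gives Q(n) = 3n³ + 4n² - 2n - 4.
The coefficient of n² is 4.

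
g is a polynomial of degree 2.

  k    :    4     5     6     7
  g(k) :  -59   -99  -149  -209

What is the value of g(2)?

First differences: -40, -50, -60. Second differences: -10, -10.
Level-2 differences are constant, so g has degree 2.
Fitting a degree-2 polynomial gives g(k) = -5k² + 5k + 1.
Then g(2) = -9.

-9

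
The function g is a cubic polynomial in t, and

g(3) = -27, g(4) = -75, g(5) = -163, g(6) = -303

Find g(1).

-3

Write g(t) = at³ + bt² + ct + d; the 4 given values yield a linear system in the 4 coefficients.
Solving, g(t) = -2t³ + 4t² - 2t - 3.
Then g(1) = -3.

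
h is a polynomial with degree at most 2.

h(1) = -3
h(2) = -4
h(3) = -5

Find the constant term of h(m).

-2

First differences: -1, -1.
Level-1 differences are constant, so h has degree 1.
Fitting a degree-1 polynomial gives h(m) = -m - 2.
The constant term is h(0) = -2.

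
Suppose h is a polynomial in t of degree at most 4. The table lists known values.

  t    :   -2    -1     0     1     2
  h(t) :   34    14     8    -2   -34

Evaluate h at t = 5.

-442

Write h(t) = at^4 + bt³ + ct² + dt + e; the 5 given values yield a linear system in the 5 coefficients.
Solving, the leading coefficient vanishes, and h(t) = -3t³ - 2t² - 5t + 8.
Then h(5) = -442.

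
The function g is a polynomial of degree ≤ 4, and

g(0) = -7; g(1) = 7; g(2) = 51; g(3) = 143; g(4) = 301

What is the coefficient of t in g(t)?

First differences: 14, 44, 92, 158. Second differences: 30, 48, 66. Third differences: 18, 18.
Level-3 differences are constant, so g has degree 3.
Fitting a degree-3 polynomial gives g(t) = 3t³ + 6t² + 5t - 7.
The coefficient of t is 5.

5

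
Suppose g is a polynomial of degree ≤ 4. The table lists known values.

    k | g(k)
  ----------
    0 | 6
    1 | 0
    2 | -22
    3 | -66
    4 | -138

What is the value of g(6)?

First differences: -6, -22, -44, -72. Second differences: -16, -22, -28. Third differences: -6, -6.
Level-3 differences are constant, so g has degree 3.
Fitting a degree-3 polynomial gives g(k) = -k³ - 5k² + 6.
Then g(6) = -390.

-390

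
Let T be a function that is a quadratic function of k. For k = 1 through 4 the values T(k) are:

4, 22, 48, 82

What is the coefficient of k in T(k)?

First differences: 18, 26, 34. Second differences: 8, 8.
Level-2 differences are constant, so T has degree 2.
Fitting a degree-2 polynomial gives T(k) = 4k² + 6k - 6.
The coefficient of k is 6.

6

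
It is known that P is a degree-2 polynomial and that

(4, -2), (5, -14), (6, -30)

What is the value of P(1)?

10

Write P(x) = ax² + bx + c; the 3 given values yield a linear system in the 3 coefficients.
Solving, P(x) = -2x² + 6x + 6.
Then P(1) = 10.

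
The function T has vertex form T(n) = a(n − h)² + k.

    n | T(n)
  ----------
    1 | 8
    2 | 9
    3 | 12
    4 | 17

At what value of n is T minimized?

1

First differences 1, 3, 5; second difference 2 = 2a, so a = 1.
Expanding, the n-coefficient is −2ah = -2h; matching it to the data gives h = 1, and then k = 8.
So T(n) = 1(n − 1)² + 8.
Hence h = 1.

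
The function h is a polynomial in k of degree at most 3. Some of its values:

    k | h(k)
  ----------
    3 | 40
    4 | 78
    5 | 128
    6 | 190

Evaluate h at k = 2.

14

Write h(k) = ak³ + bk² + ck + d; the 4 given values yield a linear system in the 4 coefficients.
Solving, the leading coefficient vanishes, and h(k) = 6k² - 4k - 2.
Then h(2) = 14.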